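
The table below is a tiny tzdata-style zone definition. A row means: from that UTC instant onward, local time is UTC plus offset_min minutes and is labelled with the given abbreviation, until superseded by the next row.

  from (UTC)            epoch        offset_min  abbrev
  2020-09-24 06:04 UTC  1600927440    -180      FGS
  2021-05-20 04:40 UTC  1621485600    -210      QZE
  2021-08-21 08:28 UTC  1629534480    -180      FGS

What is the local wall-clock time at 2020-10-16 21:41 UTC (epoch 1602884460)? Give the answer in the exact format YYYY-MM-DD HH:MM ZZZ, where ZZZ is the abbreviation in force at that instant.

Query: 2020-10-16 21:41 UTC
Rule 1/3 (FGS, -03:00): 2020-09-24 06:04 UTC ≤ query < 2021-05-20 04:40 UTC
21·60 + 41 - 180 = 1121 min
1121 = 0·1440 + 1121; 1121 = 18·60 + 41 → 18:41, same day
→ 2020-10-16 18:41 FGS

2020-10-16 18:41 FGS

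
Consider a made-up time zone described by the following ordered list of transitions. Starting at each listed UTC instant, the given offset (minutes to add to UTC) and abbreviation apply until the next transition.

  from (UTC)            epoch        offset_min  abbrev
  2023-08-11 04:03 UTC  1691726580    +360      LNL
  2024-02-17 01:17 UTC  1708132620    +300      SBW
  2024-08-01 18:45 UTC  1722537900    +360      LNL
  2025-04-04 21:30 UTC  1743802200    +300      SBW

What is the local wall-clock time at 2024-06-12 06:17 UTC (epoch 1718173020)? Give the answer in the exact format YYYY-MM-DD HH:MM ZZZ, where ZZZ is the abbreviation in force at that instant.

Query: 2024-06-12 06:17 UTC
Rule 2/4 (SBW, +05:00): 2024-02-17 01:17 UTC ≤ query < 2024-08-01 18:45 UTC
6·60 + 17 + 300 = 677 min
677 = 0·1440 + 677; 677 = 11·60 + 17 → 11:17, same day
→ 2024-06-12 11:17 SBW

2024-06-12 11:17 SBW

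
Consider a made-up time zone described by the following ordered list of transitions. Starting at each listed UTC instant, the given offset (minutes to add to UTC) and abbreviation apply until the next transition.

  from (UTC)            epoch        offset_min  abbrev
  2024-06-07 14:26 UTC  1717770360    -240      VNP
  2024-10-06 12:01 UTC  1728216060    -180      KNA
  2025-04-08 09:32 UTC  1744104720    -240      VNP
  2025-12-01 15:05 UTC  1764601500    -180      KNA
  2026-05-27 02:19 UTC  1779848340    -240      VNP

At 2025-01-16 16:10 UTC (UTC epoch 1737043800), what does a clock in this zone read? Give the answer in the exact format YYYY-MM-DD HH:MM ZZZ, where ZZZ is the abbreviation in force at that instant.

2025-01-16 13:10 KNA

Query: 2025-01-16 16:10 UTC
Rule 2/5 (KNA, -03:00): 2024-10-06 12:01 UTC ≤ query < 2025-04-08 09:32 UTC
16·60 + 10 - 180 = 790 min
790 = 0·1440 + 790; 790 = 13·60 + 10 → 13:10, same day
→ 2025-01-16 13:10 KNA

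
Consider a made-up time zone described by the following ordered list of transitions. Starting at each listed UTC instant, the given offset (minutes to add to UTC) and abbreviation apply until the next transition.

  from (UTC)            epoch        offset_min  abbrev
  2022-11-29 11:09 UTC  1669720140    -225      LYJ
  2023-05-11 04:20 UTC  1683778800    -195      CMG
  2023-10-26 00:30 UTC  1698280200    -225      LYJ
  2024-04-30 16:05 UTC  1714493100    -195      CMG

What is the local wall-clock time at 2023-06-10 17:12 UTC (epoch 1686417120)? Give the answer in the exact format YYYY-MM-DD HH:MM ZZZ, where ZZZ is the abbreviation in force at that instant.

2023-06-10 13:57 CMG

Query: 2023-06-10 17:12 UTC
Rule 2/4 (CMG, -03:15): 2023-05-11 04:20 UTC ≤ query < 2023-10-26 00:30 UTC
17·60 + 12 - 195 = 837 min
837 = 0·1440 + 837; 837 = 13·60 + 57 → 13:57, same day
→ 2023-06-10 13:57 CMG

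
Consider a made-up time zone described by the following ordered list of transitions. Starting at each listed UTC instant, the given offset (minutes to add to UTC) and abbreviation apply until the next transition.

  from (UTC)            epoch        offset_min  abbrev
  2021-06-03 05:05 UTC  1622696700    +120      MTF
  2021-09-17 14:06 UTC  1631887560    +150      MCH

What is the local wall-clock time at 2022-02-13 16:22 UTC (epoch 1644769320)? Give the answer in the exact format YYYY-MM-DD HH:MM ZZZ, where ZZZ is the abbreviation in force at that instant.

2022-02-13 18:52 MCH

Query: 2022-02-13 16:22 UTC
Rule 2/2 (MCH, +02:30): 2021-09-17 14:06 UTC ≤ query < +∞
16·60 + 22 + 150 = 1132 min
1132 = 0·1440 + 1132; 1132 = 18·60 + 52 → 18:52, same day
→ 2022-02-13 18:52 MCH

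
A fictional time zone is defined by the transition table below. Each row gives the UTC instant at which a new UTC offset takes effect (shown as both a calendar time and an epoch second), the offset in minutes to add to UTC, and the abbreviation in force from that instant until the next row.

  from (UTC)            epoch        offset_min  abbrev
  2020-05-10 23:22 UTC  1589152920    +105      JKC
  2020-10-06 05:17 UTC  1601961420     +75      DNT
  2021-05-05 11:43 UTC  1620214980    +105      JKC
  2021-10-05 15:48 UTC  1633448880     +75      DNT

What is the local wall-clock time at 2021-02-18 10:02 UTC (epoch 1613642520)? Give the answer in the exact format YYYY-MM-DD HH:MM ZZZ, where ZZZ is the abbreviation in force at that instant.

2021-02-18 11:17 DNT

Query: 2021-02-18 10:02 UTC
Rule 2/4 (DNT, +01:15): 2020-10-06 05:17 UTC ≤ query < 2021-05-05 11:43 UTC
10·60 + 2 + 75 = 677 min
677 = 0·1440 + 677; 677 = 11·60 + 17 → 11:17, same day
→ 2021-02-18 11:17 DNT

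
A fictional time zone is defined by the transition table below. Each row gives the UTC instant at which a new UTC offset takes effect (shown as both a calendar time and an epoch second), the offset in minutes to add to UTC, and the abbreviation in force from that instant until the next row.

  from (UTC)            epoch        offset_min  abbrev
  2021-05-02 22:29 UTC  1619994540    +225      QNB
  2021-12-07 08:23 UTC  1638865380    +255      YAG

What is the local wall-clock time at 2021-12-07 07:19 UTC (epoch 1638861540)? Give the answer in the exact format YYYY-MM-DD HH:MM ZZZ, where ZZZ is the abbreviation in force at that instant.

Query: 2021-12-07 07:19 UTC
Rule 1/2 (QNB, +03:45): 2021-05-02 22:29 UTC ≤ query < 2021-12-07 08:23 UTC
7·60 + 19 + 225 = 664 min
664 = 0·1440 + 664; 664 = 11·60 + 4 → 11:04, same day
→ 2021-12-07 11:04 QNB

2021-12-07 11:04 QNB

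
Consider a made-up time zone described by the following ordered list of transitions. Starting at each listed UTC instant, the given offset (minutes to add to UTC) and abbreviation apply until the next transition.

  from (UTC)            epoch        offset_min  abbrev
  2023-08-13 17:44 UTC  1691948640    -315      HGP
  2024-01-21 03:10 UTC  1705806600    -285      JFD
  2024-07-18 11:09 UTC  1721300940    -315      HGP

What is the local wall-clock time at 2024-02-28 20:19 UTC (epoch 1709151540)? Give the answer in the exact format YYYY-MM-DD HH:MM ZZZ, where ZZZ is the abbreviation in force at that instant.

2024-02-28 15:34 JFD

Query: 2024-02-28 20:19 UTC
Rule 2/3 (JFD, -04:45): 2024-01-21 03:10 UTC ≤ query < 2024-07-18 11:09 UTC
20·60 + 19 - 285 = 934 min
934 = 0·1440 + 934; 934 = 15·60 + 34 → 15:34, same day
→ 2024-02-28 15:34 JFD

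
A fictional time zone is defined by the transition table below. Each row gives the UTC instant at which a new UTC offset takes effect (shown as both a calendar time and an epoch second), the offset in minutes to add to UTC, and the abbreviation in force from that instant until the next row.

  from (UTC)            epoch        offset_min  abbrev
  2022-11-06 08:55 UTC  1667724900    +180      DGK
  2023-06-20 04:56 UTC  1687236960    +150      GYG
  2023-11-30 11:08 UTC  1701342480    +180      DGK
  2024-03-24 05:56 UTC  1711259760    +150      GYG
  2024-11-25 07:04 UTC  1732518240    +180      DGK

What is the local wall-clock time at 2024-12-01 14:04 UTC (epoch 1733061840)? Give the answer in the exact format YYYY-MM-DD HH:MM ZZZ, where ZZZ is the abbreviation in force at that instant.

2024-12-01 17:04 DGK

Query: 2024-12-01 14:04 UTC
Rule 5/5 (DGK, +03:00): 2024-11-25 07:04 UTC ≤ query < +∞
14·60 + 4 + 180 = 1024 min
1024 = 0·1440 + 1024; 1024 = 17·60 + 4 → 17:04, same day
→ 2024-12-01 17:04 DGK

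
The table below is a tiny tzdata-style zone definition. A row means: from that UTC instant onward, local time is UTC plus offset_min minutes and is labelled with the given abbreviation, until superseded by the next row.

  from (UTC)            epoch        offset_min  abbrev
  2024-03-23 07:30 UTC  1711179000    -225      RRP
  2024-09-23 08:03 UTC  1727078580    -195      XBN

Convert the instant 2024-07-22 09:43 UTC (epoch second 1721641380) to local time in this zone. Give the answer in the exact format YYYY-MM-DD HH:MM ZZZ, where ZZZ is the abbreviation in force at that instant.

Query: 2024-07-22 09:43 UTC
Rule 1/2 (RRP, -03:45): 2024-03-23 07:30 UTC ≤ query < 2024-09-23 08:03 UTC
9·60 + 43 - 225 = 358 min
358 = 0·1440 + 358; 358 = 5·60 + 58 → 05:58, same day
→ 2024-07-22 05:58 RRP

2024-07-22 05:58 RRP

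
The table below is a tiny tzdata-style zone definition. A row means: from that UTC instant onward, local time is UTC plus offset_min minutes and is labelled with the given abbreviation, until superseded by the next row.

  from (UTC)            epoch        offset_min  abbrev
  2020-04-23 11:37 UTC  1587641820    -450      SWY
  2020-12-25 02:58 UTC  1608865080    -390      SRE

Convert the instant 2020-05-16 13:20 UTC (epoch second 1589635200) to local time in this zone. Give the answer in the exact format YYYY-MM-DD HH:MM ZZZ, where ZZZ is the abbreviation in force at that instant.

Query: 2020-05-16 13:20 UTC
Rule 1/2 (SWY, -07:30): 2020-04-23 11:37 UTC ≤ query < 2020-12-25 02:58 UTC
13·60 + 20 - 450 = 350 min
350 = 0·1440 + 350; 350 = 5·60 + 50 → 05:50, same day
→ 2020-05-16 05:50 SWY

2020-05-16 05:50 SWY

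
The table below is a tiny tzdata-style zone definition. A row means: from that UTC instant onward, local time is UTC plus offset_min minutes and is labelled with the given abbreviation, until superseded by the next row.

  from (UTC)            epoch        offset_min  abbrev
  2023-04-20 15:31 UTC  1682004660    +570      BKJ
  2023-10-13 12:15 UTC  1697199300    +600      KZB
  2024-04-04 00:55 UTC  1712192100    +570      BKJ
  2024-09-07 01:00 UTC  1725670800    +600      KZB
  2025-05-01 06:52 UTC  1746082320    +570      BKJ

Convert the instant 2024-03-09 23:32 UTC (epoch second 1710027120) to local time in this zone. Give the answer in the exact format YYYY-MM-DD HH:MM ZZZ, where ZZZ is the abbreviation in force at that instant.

Query: 2024-03-09 23:32 UTC
Rule 2/5 (KZB, +10:00): 2023-10-13 12:15 UTC ≤ query < 2024-04-04 00:55 UTC
23·60 + 32 + 600 = 2012 min
2012 = 1·1440 + 572; 572 = 9·60 + 32 → 09:32, 2024-03-09 + 1 day = 2024-03-10
→ 2024-03-10 09:32 KZB

2024-03-10 09:32 KZB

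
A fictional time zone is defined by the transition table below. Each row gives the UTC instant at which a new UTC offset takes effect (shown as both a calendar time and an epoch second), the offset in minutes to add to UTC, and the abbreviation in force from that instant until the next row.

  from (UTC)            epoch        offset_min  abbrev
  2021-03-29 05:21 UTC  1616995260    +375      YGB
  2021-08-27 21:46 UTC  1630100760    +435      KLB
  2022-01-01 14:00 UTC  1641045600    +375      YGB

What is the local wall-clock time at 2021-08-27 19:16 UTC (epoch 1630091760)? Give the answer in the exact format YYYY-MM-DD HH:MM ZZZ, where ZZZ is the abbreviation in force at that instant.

2021-08-28 01:31 YGB

Query: 2021-08-27 19:16 UTC
Rule 1/3 (YGB, +06:15): 2021-03-29 05:21 UTC ≤ query < 2021-08-27 21:46 UTC
19·60 + 16 + 375 = 1531 min
1531 = 1·1440 + 91; 91 = 1·60 + 31 → 01:31, 2021-08-27 + 1 day = 2021-08-28
→ 2021-08-28 01:31 YGB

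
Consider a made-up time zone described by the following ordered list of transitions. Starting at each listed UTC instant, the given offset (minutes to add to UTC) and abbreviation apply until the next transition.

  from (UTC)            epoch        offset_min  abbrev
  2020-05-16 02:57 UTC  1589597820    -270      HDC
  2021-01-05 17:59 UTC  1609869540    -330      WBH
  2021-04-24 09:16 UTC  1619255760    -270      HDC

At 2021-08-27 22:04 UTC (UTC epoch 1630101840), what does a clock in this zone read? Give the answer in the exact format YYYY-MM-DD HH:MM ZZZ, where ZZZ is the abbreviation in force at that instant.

2021-08-27 17:34 HDC

Query: 2021-08-27 22:04 UTC
Rule 3/3 (HDC, -04:30): 2021-04-24 09:16 UTC ≤ query < +∞
22·60 + 4 - 270 = 1054 min
1054 = 0·1440 + 1054; 1054 = 17·60 + 34 → 17:34, same day
→ 2021-08-27 17:34 HDC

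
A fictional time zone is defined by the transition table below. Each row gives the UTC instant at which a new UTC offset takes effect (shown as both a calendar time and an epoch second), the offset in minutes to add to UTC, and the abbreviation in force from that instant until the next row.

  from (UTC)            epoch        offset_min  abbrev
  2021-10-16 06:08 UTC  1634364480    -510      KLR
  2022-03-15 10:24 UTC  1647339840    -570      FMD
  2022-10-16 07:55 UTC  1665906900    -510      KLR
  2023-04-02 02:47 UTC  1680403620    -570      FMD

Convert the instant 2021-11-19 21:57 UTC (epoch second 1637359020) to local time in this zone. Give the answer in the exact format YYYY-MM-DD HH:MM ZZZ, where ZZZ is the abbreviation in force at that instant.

2021-11-19 13:27 KLR

Query: 2021-11-19 21:57 UTC
Rule 1/4 (KLR, -08:30): 2021-10-16 06:08 UTC ≤ query < 2022-03-15 10:24 UTC
21·60 + 57 - 510 = 807 min
807 = 0·1440 + 807; 807 = 13·60 + 27 → 13:27, same day
→ 2021-11-19 13:27 KLR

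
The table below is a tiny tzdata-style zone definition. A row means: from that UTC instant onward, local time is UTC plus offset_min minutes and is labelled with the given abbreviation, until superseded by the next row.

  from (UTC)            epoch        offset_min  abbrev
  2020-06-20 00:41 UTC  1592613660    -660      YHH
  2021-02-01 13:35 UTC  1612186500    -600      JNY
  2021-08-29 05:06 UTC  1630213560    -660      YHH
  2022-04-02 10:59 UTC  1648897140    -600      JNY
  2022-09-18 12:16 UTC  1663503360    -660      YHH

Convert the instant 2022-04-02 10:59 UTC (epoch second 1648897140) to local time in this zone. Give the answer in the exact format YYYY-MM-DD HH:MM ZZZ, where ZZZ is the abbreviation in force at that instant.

2022-04-02 00:59 JNY

Query: 2022-04-02 10:59 UTC
Rule 4/5 (JNY, -10:00): 2022-04-02 10:59 UTC ≤ query < 2022-09-18 12:16 UTC
10·60 + 59 - 600 = 59 min
59 = 0·1440 + 59; 59 = 0·60 + 59 → 00:59, same day
→ 2022-04-02 00:59 JNY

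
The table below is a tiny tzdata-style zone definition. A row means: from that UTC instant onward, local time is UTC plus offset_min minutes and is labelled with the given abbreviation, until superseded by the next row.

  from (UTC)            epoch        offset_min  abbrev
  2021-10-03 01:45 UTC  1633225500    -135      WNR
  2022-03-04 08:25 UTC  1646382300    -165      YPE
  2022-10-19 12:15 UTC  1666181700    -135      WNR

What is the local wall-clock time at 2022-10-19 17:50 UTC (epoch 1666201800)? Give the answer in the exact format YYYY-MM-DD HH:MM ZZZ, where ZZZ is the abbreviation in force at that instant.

Query: 2022-10-19 17:50 UTC
Rule 3/3 (WNR, -02:15): 2022-10-19 12:15 UTC ≤ query < +∞
17·60 + 50 - 135 = 935 min
935 = 0·1440 + 935; 935 = 15·60 + 35 → 15:35, same day
→ 2022-10-19 15:35 WNR

2022-10-19 15:35 WNR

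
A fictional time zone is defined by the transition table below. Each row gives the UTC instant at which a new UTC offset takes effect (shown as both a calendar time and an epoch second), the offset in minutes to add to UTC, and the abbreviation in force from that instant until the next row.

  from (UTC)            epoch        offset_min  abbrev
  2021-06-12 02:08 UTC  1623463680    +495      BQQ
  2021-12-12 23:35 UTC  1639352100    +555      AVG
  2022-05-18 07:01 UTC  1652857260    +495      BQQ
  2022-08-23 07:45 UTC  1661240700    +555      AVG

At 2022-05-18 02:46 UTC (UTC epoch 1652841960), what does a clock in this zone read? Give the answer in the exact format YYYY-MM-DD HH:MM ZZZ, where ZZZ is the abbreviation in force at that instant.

Query: 2022-05-18 02:46 UTC
Rule 2/4 (AVG, +09:15): 2021-12-12 23:35 UTC ≤ query < 2022-05-18 07:01 UTC
2·60 + 46 + 555 = 721 min
721 = 0·1440 + 721; 721 = 12·60 + 1 → 12:01, same day
→ 2022-05-18 12:01 AVG

2022-05-18 12:01 AVG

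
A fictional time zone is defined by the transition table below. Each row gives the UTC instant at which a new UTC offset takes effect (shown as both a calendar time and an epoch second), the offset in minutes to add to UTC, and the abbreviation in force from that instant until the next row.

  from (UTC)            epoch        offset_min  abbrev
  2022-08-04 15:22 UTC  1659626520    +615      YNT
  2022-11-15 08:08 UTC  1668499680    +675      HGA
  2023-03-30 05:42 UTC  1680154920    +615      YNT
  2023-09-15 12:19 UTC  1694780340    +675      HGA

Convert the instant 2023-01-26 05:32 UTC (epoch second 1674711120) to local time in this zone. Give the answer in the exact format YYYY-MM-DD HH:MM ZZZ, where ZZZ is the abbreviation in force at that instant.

2023-01-26 16:47 HGA

Query: 2023-01-26 05:32 UTC
Rule 2/4 (HGA, +11:15): 2022-11-15 08:08 UTC ≤ query < 2023-03-30 05:42 UTC
5·60 + 32 + 675 = 1007 min
1007 = 0·1440 + 1007; 1007 = 16·60 + 47 → 16:47, same day
→ 2023-01-26 16:47 HGA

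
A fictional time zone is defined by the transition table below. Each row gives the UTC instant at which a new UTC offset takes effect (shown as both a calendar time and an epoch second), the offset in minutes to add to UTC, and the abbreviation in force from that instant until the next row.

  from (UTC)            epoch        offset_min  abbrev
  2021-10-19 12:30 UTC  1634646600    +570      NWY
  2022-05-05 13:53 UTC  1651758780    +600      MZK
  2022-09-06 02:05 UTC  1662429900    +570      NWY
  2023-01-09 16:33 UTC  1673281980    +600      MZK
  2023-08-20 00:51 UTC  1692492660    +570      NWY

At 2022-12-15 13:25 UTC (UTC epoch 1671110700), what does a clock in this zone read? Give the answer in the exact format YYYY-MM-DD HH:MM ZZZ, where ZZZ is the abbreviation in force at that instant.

Query: 2022-12-15 13:25 UTC
Rule 3/5 (NWY, +09:30): 2022-09-06 02:05 UTC ≤ query < 2023-01-09 16:33 UTC
13·60 + 25 + 570 = 1375 min
1375 = 0·1440 + 1375; 1375 = 22·60 + 55 → 22:55, same day
→ 2022-12-15 22:55 NWY

2022-12-15 22:55 NWY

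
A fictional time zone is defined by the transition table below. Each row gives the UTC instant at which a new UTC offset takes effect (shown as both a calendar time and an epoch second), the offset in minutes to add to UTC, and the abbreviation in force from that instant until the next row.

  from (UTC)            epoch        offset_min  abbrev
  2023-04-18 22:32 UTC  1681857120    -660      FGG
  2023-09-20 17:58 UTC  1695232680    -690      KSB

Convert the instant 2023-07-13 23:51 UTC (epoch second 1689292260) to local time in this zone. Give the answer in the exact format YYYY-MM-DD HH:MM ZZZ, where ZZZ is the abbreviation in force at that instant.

2023-07-13 12:51 FGG

Query: 2023-07-13 23:51 UTC
Rule 1/2 (FGG, -11:00): 2023-04-18 22:32 UTC ≤ query < 2023-09-20 17:58 UTC
23·60 + 51 - 660 = 771 min
771 = 0·1440 + 771; 771 = 12·60 + 51 → 12:51, same day
→ 2023-07-13 12:51 FGG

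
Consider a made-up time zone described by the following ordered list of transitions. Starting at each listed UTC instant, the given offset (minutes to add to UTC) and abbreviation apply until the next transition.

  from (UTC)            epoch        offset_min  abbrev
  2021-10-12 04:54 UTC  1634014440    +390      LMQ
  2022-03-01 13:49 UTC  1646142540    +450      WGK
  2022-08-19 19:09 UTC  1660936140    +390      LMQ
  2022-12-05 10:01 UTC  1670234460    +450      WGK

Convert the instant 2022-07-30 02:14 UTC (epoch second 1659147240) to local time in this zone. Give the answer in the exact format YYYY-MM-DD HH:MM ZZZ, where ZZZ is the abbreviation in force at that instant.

2022-07-30 09:44 WGK

Query: 2022-07-30 02:14 UTC
Rule 2/4 (WGK, +07:30): 2022-03-01 13:49 UTC ≤ query < 2022-08-19 19:09 UTC
2·60 + 14 + 450 = 584 min
584 = 0·1440 + 584; 584 = 9·60 + 44 → 09:44, same day
→ 2022-07-30 09:44 WGK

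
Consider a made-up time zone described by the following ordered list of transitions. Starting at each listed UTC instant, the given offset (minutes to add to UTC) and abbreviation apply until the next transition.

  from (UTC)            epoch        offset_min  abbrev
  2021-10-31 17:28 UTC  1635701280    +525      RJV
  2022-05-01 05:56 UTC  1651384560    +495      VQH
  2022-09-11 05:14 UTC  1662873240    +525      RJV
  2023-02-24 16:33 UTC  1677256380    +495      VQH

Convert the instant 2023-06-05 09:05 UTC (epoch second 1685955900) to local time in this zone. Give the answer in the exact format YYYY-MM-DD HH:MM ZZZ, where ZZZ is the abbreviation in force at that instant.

2023-06-05 17:20 VQH

Query: 2023-06-05 09:05 UTC
Rule 4/4 (VQH, +08:15): 2023-02-24 16:33 UTC ≤ query < +∞
9·60 + 5 + 495 = 1040 min
1040 = 0·1440 + 1040; 1040 = 17·60 + 20 → 17:20, same day
→ 2023-06-05 17:20 VQH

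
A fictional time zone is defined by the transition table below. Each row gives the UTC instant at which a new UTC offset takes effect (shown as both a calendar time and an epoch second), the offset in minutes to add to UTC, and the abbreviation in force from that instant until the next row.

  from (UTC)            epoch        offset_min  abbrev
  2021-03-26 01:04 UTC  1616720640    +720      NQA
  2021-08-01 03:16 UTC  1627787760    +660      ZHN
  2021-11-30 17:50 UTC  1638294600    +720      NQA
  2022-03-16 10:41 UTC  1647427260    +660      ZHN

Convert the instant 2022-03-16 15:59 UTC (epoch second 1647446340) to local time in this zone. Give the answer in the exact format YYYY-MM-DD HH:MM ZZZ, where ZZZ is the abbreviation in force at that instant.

Query: 2022-03-16 15:59 UTC
Rule 4/4 (ZHN, +11:00): 2022-03-16 10:41 UTC ≤ query < +∞
15·60 + 59 + 660 = 1619 min
1619 = 1·1440 + 179; 179 = 2·60 + 59 → 02:59, 2022-03-16 + 1 day = 2022-03-17
→ 2022-03-17 02:59 ZHN

2022-03-17 02:59 ZHN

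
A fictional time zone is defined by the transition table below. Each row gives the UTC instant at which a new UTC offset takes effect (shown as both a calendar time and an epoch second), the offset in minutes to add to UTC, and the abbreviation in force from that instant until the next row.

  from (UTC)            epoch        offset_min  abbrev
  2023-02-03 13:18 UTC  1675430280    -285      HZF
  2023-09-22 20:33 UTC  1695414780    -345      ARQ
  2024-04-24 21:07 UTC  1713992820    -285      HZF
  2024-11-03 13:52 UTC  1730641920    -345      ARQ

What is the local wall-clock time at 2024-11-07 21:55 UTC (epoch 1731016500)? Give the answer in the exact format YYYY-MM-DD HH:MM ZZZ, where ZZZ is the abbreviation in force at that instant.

2024-11-07 16:10 ARQ

Query: 2024-11-07 21:55 UTC
Rule 4/4 (ARQ, -05:45): 2024-11-03 13:52 UTC ≤ query < +∞
21·60 + 55 - 345 = 970 min
970 = 0·1440 + 970; 970 = 16·60 + 10 → 16:10, same day
→ 2024-11-07 16:10 ARQ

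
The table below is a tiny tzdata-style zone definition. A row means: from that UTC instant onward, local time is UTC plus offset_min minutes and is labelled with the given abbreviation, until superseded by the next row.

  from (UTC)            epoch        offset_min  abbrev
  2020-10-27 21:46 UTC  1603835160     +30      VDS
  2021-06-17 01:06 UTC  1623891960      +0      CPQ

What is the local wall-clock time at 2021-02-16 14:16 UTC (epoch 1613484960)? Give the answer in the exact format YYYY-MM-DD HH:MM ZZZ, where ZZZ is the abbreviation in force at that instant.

2021-02-16 14:46 VDS

Query: 2021-02-16 14:16 UTC
Rule 1/2 (VDS, +00:30): 2020-10-27 21:46 UTC ≤ query < 2021-06-17 01:06 UTC
14·60 + 16 + 30 = 886 min
886 = 0·1440 + 886; 886 = 14·60 + 46 → 14:46, same day
→ 2021-02-16 14:46 VDS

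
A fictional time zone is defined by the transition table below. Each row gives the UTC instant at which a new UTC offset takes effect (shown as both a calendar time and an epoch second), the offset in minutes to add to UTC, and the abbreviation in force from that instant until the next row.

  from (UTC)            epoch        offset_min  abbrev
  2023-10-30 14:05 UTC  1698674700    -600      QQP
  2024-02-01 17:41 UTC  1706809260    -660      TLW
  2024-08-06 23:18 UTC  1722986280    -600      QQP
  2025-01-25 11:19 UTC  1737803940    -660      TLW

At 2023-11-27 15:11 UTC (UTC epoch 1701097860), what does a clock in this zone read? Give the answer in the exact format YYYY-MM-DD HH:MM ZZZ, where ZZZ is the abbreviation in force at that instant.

2023-11-27 05:11 QQP

Query: 2023-11-27 15:11 UTC
Rule 1/4 (QQP, -10:00): 2023-10-30 14:05 UTC ≤ query < 2024-02-01 17:41 UTC
15·60 + 11 - 600 = 311 min
311 = 0·1440 + 311; 311 = 5·60 + 11 → 05:11, same day
→ 2023-11-27 05:11 QQP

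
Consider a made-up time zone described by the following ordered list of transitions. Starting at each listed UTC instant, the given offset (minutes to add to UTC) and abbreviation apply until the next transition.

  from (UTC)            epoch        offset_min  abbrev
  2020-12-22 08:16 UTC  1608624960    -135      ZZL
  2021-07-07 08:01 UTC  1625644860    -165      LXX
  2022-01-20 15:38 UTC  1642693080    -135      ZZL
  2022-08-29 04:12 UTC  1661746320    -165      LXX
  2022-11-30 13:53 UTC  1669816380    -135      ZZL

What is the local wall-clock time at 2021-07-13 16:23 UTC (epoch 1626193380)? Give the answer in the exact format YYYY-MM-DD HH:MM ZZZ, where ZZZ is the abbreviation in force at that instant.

2021-07-13 13:38 LXX

Query: 2021-07-13 16:23 UTC
Rule 2/5 (LXX, -02:45): 2021-07-07 08:01 UTC ≤ query < 2022-01-20 15:38 UTC
16·60 + 23 - 165 = 818 min
818 = 0·1440 + 818; 818 = 13·60 + 38 → 13:38, same day
→ 2021-07-13 13:38 LXX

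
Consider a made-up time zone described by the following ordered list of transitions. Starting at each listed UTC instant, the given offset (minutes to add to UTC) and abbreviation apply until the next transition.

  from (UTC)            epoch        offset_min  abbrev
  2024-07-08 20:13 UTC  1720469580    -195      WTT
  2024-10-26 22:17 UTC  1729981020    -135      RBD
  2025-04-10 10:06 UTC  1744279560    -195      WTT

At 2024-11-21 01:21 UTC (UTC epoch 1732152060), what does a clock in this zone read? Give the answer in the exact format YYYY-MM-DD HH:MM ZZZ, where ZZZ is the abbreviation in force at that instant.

Query: 2024-11-21 01:21 UTC
Rule 2/3 (RBD, -02:15): 2024-10-26 22:17 UTC ≤ query < 2025-04-10 10:06 UTC
1·60 + 21 - 135 = -54 min
-54 = -1·1440 + 1386; 1386 = 23·60 + 6 → 23:06, 2024-11-21 - 1 day = 2024-11-20
→ 2024-11-20 23:06 RBD

2024-11-20 23:06 RBD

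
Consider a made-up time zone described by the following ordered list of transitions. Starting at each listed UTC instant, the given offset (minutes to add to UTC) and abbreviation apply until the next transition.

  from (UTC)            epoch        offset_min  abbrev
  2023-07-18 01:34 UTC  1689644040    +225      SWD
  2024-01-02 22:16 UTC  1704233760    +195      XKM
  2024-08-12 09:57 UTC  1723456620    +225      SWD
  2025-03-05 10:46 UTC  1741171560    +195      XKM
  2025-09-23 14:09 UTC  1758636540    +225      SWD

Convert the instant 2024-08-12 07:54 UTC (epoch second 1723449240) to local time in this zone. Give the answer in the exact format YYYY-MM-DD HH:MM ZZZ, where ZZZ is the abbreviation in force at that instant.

2024-08-12 11:09 XKM

Query: 2024-08-12 07:54 UTC
Rule 2/5 (XKM, +03:15): 2024-01-02 22:16 UTC ≤ query < 2024-08-12 09:57 UTC
7·60 + 54 + 195 = 669 min
669 = 0·1440 + 669; 669 = 11·60 + 9 → 11:09, same day
→ 2024-08-12 11:09 XKM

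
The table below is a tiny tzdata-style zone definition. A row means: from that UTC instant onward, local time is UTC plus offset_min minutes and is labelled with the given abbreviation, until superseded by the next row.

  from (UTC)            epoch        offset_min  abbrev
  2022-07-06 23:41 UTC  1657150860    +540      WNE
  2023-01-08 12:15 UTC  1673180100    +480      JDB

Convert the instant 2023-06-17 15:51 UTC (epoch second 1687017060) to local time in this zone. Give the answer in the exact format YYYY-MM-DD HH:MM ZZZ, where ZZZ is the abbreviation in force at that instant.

Query: 2023-06-17 15:51 UTC
Rule 2/2 (JDB, +08:00): 2023-01-08 12:15 UTC ≤ query < +∞
15·60 + 51 + 480 = 1431 min
1431 = 0·1440 + 1431; 1431 = 23·60 + 51 → 23:51, same day
→ 2023-06-17 23:51 JDB

2023-06-17 23:51 JDB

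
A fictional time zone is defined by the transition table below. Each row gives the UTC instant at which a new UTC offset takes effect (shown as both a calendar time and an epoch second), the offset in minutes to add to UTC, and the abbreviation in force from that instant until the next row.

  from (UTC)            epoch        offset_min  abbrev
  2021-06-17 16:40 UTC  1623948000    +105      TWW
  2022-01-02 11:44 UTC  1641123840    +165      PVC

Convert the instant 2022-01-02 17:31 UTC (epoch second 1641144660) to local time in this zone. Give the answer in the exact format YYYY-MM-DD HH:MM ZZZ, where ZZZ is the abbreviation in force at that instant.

2022-01-02 20:16 PVC

Query: 2022-01-02 17:31 UTC
Rule 2/2 (PVC, +02:45): 2022-01-02 11:44 UTC ≤ query < +∞
17·60 + 31 + 165 = 1216 min
1216 = 0·1440 + 1216; 1216 = 20·60 + 16 → 20:16, same day
→ 2022-01-02 20:16 PVC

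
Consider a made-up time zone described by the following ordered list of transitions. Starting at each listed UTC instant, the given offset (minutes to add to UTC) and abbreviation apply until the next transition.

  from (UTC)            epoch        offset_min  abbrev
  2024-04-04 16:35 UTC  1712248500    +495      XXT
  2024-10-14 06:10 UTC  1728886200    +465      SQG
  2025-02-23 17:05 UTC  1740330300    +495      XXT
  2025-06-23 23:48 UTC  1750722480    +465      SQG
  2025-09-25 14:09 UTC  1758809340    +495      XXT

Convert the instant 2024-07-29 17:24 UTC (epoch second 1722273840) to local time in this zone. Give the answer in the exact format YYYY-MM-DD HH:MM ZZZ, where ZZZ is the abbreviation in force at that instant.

Query: 2024-07-29 17:24 UTC
Rule 1/5 (XXT, +08:15): 2024-04-04 16:35 UTC ≤ query < 2024-10-14 06:10 UTC
17·60 + 24 + 495 = 1539 min
1539 = 1·1440 + 99; 99 = 1·60 + 39 → 01:39, 2024-07-29 + 1 day = 2024-07-30
→ 2024-07-30 01:39 XXT

2024-07-30 01:39 XXT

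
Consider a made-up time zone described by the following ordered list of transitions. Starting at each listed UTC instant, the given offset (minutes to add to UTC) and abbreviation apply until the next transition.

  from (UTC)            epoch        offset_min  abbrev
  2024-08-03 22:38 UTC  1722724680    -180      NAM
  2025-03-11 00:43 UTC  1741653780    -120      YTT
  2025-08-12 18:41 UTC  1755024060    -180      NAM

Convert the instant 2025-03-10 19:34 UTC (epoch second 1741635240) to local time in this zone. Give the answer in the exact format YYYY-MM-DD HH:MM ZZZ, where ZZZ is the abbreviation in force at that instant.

2025-03-10 16:34 NAM

Query: 2025-03-10 19:34 UTC
Rule 1/3 (NAM, -03:00): 2024-08-03 22:38 UTC ≤ query < 2025-03-11 00:43 UTC
19·60 + 34 - 180 = 994 min
994 = 0·1440 + 994; 994 = 16·60 + 34 → 16:34, same day
→ 2025-03-10 16:34 NAM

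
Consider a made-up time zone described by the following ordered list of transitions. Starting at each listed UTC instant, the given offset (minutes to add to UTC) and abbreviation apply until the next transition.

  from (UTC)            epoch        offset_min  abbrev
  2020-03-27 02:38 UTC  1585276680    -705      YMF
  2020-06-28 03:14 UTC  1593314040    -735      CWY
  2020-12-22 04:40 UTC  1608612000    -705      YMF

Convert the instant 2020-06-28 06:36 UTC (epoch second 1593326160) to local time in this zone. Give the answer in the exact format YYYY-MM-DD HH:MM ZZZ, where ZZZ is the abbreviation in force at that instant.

Query: 2020-06-28 06:36 UTC
Rule 2/3 (CWY, -12:15): 2020-06-28 03:14 UTC ≤ query < 2020-12-22 04:40 UTC
6·60 + 36 - 735 = -339 min
-339 = -1·1440 + 1101; 1101 = 18·60 + 21 → 18:21, 2020-06-28 - 1 day = 2020-06-27
→ 2020-06-27 18:21 CWY

2020-06-27 18:21 CWY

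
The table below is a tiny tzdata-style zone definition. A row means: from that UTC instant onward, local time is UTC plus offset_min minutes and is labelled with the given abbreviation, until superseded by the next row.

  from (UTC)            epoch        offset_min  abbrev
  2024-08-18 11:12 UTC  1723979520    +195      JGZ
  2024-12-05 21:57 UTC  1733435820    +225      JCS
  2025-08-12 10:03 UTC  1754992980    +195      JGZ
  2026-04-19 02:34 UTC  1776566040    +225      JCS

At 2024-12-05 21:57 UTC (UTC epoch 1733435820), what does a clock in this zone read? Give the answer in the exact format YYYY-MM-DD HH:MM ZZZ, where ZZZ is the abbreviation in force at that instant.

Query: 2024-12-05 21:57 UTC
Rule 2/4 (JCS, +03:45): 2024-12-05 21:57 UTC ≤ query < 2025-08-12 10:03 UTC
21·60 + 57 + 225 = 1542 min
1542 = 1·1440 + 102; 102 = 1·60 + 42 → 01:42, 2024-12-05 + 1 day = 2024-12-06
→ 2024-12-06 01:42 JCS

2024-12-06 01:42 JCS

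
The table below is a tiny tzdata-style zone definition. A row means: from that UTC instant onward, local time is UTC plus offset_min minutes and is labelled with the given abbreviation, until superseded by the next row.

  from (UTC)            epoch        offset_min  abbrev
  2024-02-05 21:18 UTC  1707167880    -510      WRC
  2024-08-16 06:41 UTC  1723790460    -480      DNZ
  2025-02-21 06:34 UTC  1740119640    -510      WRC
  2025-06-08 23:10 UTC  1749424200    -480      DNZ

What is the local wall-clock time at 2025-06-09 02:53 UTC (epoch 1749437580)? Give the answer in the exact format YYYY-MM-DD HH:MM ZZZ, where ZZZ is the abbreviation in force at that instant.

2025-06-08 18:53 DNZ

Query: 2025-06-09 02:53 UTC
Rule 4/4 (DNZ, -08:00): 2025-06-08 23:10 UTC ≤ query < +∞
2·60 + 53 - 480 = -307 min
-307 = -1·1440 + 1133; 1133 = 18·60 + 53 → 18:53, 2025-06-09 - 1 day = 2025-06-08
→ 2025-06-08 18:53 DNZ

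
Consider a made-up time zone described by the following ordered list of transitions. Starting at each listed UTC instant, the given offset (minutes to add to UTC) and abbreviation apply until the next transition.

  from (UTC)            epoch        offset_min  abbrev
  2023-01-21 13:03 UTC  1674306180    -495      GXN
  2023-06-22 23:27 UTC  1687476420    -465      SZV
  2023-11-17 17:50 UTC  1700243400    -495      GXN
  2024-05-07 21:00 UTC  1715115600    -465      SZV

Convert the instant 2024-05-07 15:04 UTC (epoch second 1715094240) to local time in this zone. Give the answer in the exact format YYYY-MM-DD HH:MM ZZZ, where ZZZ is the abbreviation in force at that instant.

Query: 2024-05-07 15:04 UTC
Rule 3/4 (GXN, -08:15): 2023-11-17 17:50 UTC ≤ query < 2024-05-07 21:00 UTC
15·60 + 4 - 495 = 409 min
409 = 0·1440 + 409; 409 = 6·60 + 49 → 06:49, same day
→ 2024-05-07 06:49 GXN

2024-05-07 06:49 GXN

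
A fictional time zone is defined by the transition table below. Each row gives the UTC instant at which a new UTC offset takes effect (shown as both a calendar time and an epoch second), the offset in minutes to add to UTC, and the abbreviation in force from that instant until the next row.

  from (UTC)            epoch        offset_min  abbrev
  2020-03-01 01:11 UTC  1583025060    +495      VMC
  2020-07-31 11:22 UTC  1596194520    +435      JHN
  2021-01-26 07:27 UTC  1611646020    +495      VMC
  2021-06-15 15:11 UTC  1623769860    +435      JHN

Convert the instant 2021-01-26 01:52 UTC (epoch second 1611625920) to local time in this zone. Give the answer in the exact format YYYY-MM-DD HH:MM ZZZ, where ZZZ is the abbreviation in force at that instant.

Query: 2021-01-26 01:52 UTC
Rule 2/4 (JHN, +07:15): 2020-07-31 11:22 UTC ≤ query < 2021-01-26 07:27 UTC
1·60 + 52 + 435 = 547 min
547 = 0·1440 + 547; 547 = 9·60 + 7 → 09:07, same day
→ 2021-01-26 09:07 JHN

2021-01-26 09:07 JHN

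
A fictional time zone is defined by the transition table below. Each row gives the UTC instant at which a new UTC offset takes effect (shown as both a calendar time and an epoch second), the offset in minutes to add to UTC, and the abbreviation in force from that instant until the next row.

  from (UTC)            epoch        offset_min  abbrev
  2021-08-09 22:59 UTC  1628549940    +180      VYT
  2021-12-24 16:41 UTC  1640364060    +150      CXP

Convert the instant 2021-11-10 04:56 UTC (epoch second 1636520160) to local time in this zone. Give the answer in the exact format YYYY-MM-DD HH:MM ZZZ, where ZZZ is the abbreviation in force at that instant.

Query: 2021-11-10 04:56 UTC
Rule 1/2 (VYT, +03:00): 2021-08-09 22:59 UTC ≤ query < 2021-12-24 16:41 UTC
4·60 + 56 + 180 = 476 min
476 = 0·1440 + 476; 476 = 7·60 + 56 → 07:56, same day
→ 2021-11-10 07:56 VYT

2021-11-10 07:56 VYT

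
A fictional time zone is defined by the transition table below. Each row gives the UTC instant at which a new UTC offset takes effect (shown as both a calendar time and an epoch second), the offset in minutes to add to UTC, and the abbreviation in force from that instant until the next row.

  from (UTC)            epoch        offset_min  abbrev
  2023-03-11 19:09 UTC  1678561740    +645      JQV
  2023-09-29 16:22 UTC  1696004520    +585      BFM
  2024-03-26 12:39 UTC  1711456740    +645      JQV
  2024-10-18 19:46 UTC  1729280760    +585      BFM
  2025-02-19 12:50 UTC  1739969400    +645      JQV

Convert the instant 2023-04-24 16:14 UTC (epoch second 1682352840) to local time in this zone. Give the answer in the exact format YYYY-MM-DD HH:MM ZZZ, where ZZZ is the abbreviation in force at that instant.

2023-04-25 02:59 JQV

Query: 2023-04-24 16:14 UTC
Rule 1/5 (JQV, +10:45): 2023-03-11 19:09 UTC ≤ query < 2023-09-29 16:22 UTC
16·60 + 14 + 645 = 1619 min
1619 = 1·1440 + 179; 179 = 2·60 + 59 → 02:59, 2023-04-24 + 1 day = 2023-04-25
→ 2023-04-25 02:59 JQV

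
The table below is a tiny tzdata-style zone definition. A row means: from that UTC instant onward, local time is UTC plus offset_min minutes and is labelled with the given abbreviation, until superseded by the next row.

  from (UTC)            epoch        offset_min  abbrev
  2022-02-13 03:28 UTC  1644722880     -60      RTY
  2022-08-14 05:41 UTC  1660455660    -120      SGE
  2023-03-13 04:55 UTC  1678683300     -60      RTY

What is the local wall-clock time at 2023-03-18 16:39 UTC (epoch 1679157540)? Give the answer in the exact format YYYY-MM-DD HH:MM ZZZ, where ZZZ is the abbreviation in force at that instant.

Query: 2023-03-18 16:39 UTC
Rule 3/3 (RTY, -01:00): 2023-03-13 04:55 UTC ≤ query < +∞
16·60 + 39 - 60 = 939 min
939 = 0·1440 + 939; 939 = 15·60 + 39 → 15:39, same day
→ 2023-03-18 15:39 RTY

2023-03-18 15:39 RTY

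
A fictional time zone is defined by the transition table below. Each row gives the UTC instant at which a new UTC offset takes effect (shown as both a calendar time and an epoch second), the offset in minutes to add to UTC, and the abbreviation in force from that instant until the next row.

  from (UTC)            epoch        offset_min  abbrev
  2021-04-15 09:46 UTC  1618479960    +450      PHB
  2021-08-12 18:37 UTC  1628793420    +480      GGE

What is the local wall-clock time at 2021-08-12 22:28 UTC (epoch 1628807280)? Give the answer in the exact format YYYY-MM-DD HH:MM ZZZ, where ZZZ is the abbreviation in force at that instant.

2021-08-13 06:28 GGE

Query: 2021-08-12 22:28 UTC
Rule 2/2 (GGE, +08:00): 2021-08-12 18:37 UTC ≤ query < +∞
22·60 + 28 + 480 = 1828 min
1828 = 1·1440 + 388; 388 = 6·60 + 28 → 06:28, 2021-08-12 + 1 day = 2021-08-13
→ 2021-08-13 06:28 GGE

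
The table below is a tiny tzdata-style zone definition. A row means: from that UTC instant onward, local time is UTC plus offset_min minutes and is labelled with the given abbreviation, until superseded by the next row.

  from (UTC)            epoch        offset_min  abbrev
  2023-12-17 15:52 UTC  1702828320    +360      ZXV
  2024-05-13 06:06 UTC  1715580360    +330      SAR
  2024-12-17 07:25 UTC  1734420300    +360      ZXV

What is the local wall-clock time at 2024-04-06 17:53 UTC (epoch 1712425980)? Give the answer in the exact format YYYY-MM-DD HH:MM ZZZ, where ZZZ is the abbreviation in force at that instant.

2024-04-06 23:53 ZXV

Query: 2024-04-06 17:53 UTC
Rule 1/3 (ZXV, +06:00): 2023-12-17 15:52 UTC ≤ query < 2024-05-13 06:06 UTC
17·60 + 53 + 360 = 1433 min
1433 = 0·1440 + 1433; 1433 = 23·60 + 53 → 23:53, same day
→ 2024-04-06 23:53 ZXV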